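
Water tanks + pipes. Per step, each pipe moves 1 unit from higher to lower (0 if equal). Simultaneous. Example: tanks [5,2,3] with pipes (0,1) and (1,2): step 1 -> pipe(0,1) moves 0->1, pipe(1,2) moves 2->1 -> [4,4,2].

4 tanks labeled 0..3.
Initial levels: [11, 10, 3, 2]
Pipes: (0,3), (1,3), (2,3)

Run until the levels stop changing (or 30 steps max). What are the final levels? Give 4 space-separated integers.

Step 1: flows [0->3,1->3,2->3] -> levels [10 9 2 5]
Step 2: flows [0->3,1->3,3->2] -> levels [9 8 3 6]
Step 3: flows [0->3,1->3,3->2] -> levels [8 7 4 7]
Step 4: flows [0->3,1=3,3->2] -> levels [7 7 5 7]
Step 5: flows [0=3,1=3,3->2] -> levels [7 7 6 6]
Step 6: flows [0->3,1->3,2=3] -> levels [6 6 6 8]
Step 7: flows [3->0,3->1,3->2] -> levels [7 7 7 5]
Step 8: flows [0->3,1->3,2->3] -> levels [6 6 6 8]
  -> period-2 cycle: step 8 state = step 6 state; never stabilizes
  -> state at step 30: (30-6) mod 2 = 0, same as step 6 -> [6 6 6 8]

Answer: 6 6 6 8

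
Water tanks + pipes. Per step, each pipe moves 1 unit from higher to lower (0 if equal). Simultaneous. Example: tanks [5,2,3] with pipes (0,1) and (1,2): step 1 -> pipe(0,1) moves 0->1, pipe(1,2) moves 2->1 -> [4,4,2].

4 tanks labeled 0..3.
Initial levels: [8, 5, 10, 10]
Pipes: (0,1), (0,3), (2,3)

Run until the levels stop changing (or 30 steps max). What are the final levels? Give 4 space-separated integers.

Answer: 7 9 8 9

Derivation:
Step 1: flows [0->1,3->0,2=3] -> levels [8 6 10 9]
Step 2: flows [0->1,3->0,2->3] -> levels [8 7 9 9]
Step 3: flows [0->1,3->0,2=3] -> levels [8 8 9 8]
Step 4: flows [0=1,0=3,2->3] -> levels [8 8 8 9]
Step 5: flows [0=1,3->0,3->2] -> levels [9 8 9 7]
Step 6: flows [0->1,0->3,2->3] -> levels [7 9 8 9]
Step 7: flows [1->0,3->0,3->2] -> levels [9 8 9 7]
  -> period-2 cycle: step 7 state = step 5 state; never stabilizes
  -> state at step 30: (30-5) mod 2 = 1, same as step 6 -> [7 9 8 9]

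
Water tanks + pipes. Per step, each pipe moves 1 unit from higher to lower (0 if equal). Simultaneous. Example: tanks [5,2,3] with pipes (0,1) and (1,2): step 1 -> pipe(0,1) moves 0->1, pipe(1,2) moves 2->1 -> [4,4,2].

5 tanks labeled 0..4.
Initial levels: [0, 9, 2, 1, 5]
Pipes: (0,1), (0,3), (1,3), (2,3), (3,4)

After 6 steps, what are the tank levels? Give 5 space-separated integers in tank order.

Answer: 4 4 4 1 4

Derivation:
Step 1: flows [1->0,3->0,1->3,2->3,4->3] -> levels [2 7 1 3 4]
Step 2: flows [1->0,3->0,1->3,3->2,4->3] -> levels [4 5 2 3 3]
Step 3: flows [1->0,0->3,1->3,3->2,3=4] -> levels [4 3 3 4 3]
Step 4: flows [0->1,0=3,3->1,3->2,3->4] -> levels [3 5 4 1 4]
Step 5: flows [1->0,0->3,1->3,2->3,4->3] -> levels [3 3 3 5 3]
Step 6: flows [0=1,3->0,3->1,3->2,3->4] -> levels [4 4 4 1 4]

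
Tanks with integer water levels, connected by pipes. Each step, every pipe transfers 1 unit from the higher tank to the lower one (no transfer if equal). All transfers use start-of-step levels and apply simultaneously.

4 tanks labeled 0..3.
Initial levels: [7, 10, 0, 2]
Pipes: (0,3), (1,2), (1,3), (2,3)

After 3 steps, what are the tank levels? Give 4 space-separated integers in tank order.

Step 1: flows [0->3,1->2,1->3,3->2] -> levels [6 8 2 3]
Step 2: flows [0->3,1->2,1->3,3->2] -> levels [5 6 4 4]
Step 3: flows [0->3,1->2,1->3,2=3] -> levels [4 4 5 6]

Answer: 4 4 5 6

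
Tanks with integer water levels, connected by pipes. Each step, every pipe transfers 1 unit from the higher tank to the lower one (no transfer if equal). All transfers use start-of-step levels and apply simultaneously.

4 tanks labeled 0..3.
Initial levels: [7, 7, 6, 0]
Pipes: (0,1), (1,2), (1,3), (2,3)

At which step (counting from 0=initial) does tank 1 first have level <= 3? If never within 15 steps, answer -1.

Step 1: flows [0=1,1->2,1->3,2->3] -> levels [7 5 6 2]
Step 2: flows [0->1,2->1,1->3,2->3] -> levels [6 6 4 4]
Step 3: flows [0=1,1->2,1->3,2=3] -> levels [6 4 5 5]
Step 4: flows [0->1,2->1,3->1,2=3] -> levels [5 7 4 4]
Step 5: flows [1->0,1->2,1->3,2=3] -> levels [6 4 5 5]
  -> period-2 cycle (repeats step 3); tank 1 never drops to <=3
Tank 1 never reaches <=3 within 15 steps

Answer: -1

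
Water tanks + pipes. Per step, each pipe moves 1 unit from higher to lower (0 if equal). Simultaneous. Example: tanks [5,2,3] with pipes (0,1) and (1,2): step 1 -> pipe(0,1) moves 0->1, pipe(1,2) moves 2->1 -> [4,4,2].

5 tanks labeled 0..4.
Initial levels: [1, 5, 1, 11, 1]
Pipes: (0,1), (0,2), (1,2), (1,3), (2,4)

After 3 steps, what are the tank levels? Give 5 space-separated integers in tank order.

Step 1: flows [1->0,0=2,1->2,3->1,2=4] -> levels [2 4 2 10 1]
Step 2: flows [1->0,0=2,1->2,3->1,2->4] -> levels [3 3 2 9 2]
Step 3: flows [0=1,0->2,1->2,3->1,2=4] -> levels [2 3 4 8 2]

Answer: 2 3 4 8 2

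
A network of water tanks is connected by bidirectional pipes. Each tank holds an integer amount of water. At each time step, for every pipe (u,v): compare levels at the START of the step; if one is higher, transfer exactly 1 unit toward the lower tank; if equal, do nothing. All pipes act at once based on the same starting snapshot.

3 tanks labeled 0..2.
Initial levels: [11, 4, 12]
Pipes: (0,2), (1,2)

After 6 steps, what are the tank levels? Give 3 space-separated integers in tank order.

Step 1: flows [2->0,2->1] -> levels [12 5 10]
Step 2: flows [0->2,2->1] -> levels [11 6 10]
Step 3: flows [0->2,2->1] -> levels [10 7 10]
Step 4: flows [0=2,2->1] -> levels [10 8 9]
Step 5: flows [0->2,2->1] -> levels [9 9 9]
Step 6: flows [0=2,1=2] -> levels [9 9 9]

Answer: 9 9 9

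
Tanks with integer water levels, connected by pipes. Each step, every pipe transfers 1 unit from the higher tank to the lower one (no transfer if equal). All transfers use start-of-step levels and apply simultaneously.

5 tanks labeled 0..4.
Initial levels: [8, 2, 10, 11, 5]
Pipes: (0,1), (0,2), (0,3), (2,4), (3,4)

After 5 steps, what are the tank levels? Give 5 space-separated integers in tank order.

Step 1: flows [0->1,2->0,3->0,2->4,3->4] -> levels [9 3 8 9 7]
Step 2: flows [0->1,0->2,0=3,2->4,3->4] -> levels [7 4 8 8 9]
Step 3: flows [0->1,2->0,3->0,4->2,4->3] -> levels [8 5 8 8 7]
Step 4: flows [0->1,0=2,0=3,2->4,3->4] -> levels [7 6 7 7 9]
Step 5: flows [0->1,0=2,0=3,4->2,4->3] -> levels [6 7 8 8 7]

Answer: 6 7 8 8 7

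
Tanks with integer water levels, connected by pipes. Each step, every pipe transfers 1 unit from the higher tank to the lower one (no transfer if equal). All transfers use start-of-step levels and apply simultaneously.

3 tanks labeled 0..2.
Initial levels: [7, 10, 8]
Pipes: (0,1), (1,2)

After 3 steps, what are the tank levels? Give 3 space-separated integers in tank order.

Step 1: flows [1->0,1->2] -> levels [8 8 9]
Step 2: flows [0=1,2->1] -> levels [8 9 8]
Step 3: flows [1->0,1->2] -> levels [9 7 9]

Answer: 9 7 9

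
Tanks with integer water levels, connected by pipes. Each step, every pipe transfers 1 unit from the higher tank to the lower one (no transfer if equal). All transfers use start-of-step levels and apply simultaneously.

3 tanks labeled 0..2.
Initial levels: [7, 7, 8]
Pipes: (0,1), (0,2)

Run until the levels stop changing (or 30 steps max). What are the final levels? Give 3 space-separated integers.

Step 1: flows [0=1,2->0] -> levels [8 7 7]
Step 2: flows [0->1,0->2] -> levels [6 8 8]
Step 3: flows [1->0,2->0] -> levels [8 7 7]
  -> period-2 cycle: step 3 state = step 1 state; never stabilizes
  -> state at step 30: (30-1) mod 2 = 1, same as step 2 -> [6 8 8]

Answer: 6 8 8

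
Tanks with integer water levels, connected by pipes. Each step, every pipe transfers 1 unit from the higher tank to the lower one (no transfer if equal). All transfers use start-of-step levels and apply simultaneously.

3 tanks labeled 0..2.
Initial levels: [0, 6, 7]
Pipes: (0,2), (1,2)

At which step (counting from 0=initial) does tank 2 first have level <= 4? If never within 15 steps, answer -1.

Step 1: flows [2->0,2->1] -> levels [1 7 5]
Step 2: flows [2->0,1->2] -> levels [2 6 5]
Step 3: flows [2->0,1->2] -> levels [3 5 5]
Step 4: flows [2->0,1=2] -> levels [4 5 4]
Tank 2 first reaches <=4 at step 4

Answer: 4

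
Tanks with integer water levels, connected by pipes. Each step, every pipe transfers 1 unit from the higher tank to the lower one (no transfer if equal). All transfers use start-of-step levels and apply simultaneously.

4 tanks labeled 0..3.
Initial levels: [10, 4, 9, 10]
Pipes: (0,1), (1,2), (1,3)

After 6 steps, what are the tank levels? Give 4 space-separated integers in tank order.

Answer: 8 10 7 8

Derivation:
Step 1: flows [0->1,2->1,3->1] -> levels [9 7 8 9]
Step 2: flows [0->1,2->1,3->1] -> levels [8 10 7 8]
Step 3: flows [1->0,1->2,1->3] -> levels [9 7 8 9]
  -> period-2 cycle: step 3 state = step 1 state
  -> state at step 6: (6-1) mod 2 = 1, same as step 2 -> [8 10 7 8]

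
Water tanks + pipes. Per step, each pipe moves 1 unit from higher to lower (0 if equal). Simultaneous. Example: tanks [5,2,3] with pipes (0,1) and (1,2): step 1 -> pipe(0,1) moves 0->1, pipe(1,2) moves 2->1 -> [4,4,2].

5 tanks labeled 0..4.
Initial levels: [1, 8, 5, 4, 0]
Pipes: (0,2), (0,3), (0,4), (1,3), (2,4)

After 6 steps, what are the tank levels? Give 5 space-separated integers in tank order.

Step 1: flows [2->0,3->0,0->4,1->3,2->4] -> levels [2 7 3 4 2]
Step 2: flows [2->0,3->0,0=4,1->3,2->4] -> levels [4 6 1 4 3]
Step 3: flows [0->2,0=3,0->4,1->3,4->2] -> levels [2 5 3 5 3]
Step 4: flows [2->0,3->0,4->0,1=3,2=4] -> levels [5 5 2 4 2]
Step 5: flows [0->2,0->3,0->4,1->3,2=4] -> levels [2 4 3 6 3]
Step 6: flows [2->0,3->0,4->0,3->1,2=4] -> levels [5 5 2 4 2]

Answer: 5 5 2 4 2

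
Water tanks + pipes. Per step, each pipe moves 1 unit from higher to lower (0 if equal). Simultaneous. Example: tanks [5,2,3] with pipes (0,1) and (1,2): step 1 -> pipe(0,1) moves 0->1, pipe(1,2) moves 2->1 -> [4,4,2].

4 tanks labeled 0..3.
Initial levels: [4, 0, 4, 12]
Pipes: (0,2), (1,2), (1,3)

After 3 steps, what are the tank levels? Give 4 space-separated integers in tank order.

Answer: 3 4 4 9

Derivation:
Step 1: flows [0=2,2->1,3->1] -> levels [4 2 3 11]
Step 2: flows [0->2,2->1,3->1] -> levels [3 4 3 10]
Step 3: flows [0=2,1->2,3->1] -> levels [3 4 4 9]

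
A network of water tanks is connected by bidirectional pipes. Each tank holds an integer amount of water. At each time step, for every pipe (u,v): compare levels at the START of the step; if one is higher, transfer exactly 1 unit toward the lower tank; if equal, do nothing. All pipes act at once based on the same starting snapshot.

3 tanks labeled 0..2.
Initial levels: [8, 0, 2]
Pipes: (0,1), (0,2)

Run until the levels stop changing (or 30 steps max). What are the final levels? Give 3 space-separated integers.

Answer: 4 3 3

Derivation:
Step 1: flows [0->1,0->2] -> levels [6 1 3]
Step 2: flows [0->1,0->2] -> levels [4 2 4]
Step 3: flows [0->1,0=2] -> levels [3 3 4]
Step 4: flows [0=1,2->0] -> levels [4 3 3]
Step 5: flows [0->1,0->2] -> levels [2 4 4]
Step 6: flows [1->0,2->0] -> levels [4 3 3]
  -> period-2 cycle: step 6 state = step 4 state; never stabilizes
  -> state at step 30: (30-4) mod 2 = 0, same as step 4 -> [4 3 3]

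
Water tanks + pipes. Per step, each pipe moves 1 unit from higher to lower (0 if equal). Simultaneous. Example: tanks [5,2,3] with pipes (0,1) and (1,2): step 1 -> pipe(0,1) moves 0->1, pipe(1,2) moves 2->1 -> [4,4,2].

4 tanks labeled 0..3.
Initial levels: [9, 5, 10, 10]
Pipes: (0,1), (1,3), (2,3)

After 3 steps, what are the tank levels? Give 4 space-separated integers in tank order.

Answer: 8 8 9 9

Derivation:
Step 1: flows [0->1,3->1,2=3] -> levels [8 7 10 9]
Step 2: flows [0->1,3->1,2->3] -> levels [7 9 9 9]
Step 3: flows [1->0,1=3,2=3] -> levels [8 8 9 9]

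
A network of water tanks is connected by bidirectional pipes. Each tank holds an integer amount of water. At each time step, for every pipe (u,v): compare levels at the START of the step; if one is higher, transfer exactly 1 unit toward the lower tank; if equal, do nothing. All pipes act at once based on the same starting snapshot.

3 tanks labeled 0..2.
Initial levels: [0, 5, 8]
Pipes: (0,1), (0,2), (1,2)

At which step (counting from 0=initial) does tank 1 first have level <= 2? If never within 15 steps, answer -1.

Answer: -1

Derivation:
Step 1: flows [1->0,2->0,2->1] -> levels [2 5 6]
Step 2: flows [1->0,2->0,2->1] -> levels [4 5 4]
Step 3: flows [1->0,0=2,1->2] -> levels [5 3 5]
Step 4: flows [0->1,0=2,2->1] -> levels [4 5 4]
  -> period-2 cycle (repeats step 2); tank 1 never drops to <=2
Tank 1 never reaches <=2 within 15 steps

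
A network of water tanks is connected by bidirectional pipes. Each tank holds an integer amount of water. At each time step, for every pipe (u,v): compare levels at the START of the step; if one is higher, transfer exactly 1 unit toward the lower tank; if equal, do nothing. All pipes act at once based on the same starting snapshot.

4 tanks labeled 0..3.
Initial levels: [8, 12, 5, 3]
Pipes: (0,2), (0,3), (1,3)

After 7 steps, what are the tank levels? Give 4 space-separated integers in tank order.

Answer: 8 8 6 6

Derivation:
Step 1: flows [0->2,0->3,1->3] -> levels [6 11 6 5]
Step 2: flows [0=2,0->3,1->3] -> levels [5 10 6 7]
Step 3: flows [2->0,3->0,1->3] -> levels [7 9 5 7]
Step 4: flows [0->2,0=3,1->3] -> levels [6 8 6 8]
Step 5: flows [0=2,3->0,1=3] -> levels [7 8 6 7]
Step 6: flows [0->2,0=3,1->3] -> levels [6 7 7 8]
Step 7: flows [2->0,3->0,3->1] -> levels [8 8 6 6]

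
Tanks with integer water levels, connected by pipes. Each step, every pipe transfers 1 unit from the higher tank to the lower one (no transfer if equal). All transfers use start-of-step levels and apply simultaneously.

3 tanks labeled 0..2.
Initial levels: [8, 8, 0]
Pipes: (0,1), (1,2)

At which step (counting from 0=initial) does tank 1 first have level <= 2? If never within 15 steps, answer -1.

Step 1: flows [0=1,1->2] -> levels [8 7 1]
Step 2: flows [0->1,1->2] -> levels [7 7 2]
Step 3: flows [0=1,1->2] -> levels [7 6 3]
Step 4: flows [0->1,1->2] -> levels [6 6 4]
Step 5: flows [0=1,1->2] -> levels [6 5 5]
Step 6: flows [0->1,1=2] -> levels [5 6 5]
Step 7: flows [1->0,1->2] -> levels [6 4 6]
Step 8: flows [0->1,2->1] -> levels [5 6 5]
  -> period-2 cycle (repeats step 6); tank 1 never drops to <=2
Tank 1 never reaches <=2 within 15 steps

Answer: -1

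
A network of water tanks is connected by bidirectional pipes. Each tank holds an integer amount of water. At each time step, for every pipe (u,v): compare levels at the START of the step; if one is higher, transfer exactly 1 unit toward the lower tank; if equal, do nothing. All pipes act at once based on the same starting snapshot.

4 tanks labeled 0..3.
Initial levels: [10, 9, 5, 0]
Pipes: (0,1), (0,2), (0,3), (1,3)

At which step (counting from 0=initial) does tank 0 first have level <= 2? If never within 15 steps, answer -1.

Answer: -1

Derivation:
Step 1: flows [0->1,0->2,0->3,1->3] -> levels [7 9 6 2]
Step 2: flows [1->0,0->2,0->3,1->3] -> levels [6 7 7 4]
Step 3: flows [1->0,2->0,0->3,1->3] -> levels [7 5 6 6]
Step 4: flows [0->1,0->2,0->3,3->1] -> levels [4 7 7 6]
Step 5: flows [1->0,2->0,3->0,1->3] -> levels [7 5 6 6]
  -> period-2 cycle (repeats step 3); tank 0 never drops to <=2
Tank 0 never reaches <=2 within 15 steps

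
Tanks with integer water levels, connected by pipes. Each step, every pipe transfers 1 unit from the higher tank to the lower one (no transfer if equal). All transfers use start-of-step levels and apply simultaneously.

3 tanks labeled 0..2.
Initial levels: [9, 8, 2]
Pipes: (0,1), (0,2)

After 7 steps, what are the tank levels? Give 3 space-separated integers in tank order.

Answer: 7 6 6

Derivation:
Step 1: flows [0->1,0->2] -> levels [7 9 3]
Step 2: flows [1->0,0->2] -> levels [7 8 4]
Step 3: flows [1->0,0->2] -> levels [7 7 5]
Step 4: flows [0=1,0->2] -> levels [6 7 6]
Step 5: flows [1->0,0=2] -> levels [7 6 6]
Step 6: flows [0->1,0->2] -> levels [5 7 7]
Step 7: flows [1->0,2->0] -> levels [7 6 6]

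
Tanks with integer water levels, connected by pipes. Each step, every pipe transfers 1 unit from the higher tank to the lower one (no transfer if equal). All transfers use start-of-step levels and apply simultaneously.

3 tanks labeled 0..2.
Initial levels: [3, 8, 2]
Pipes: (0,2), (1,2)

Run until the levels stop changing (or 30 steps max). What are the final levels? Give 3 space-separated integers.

Answer: 4 4 5

Derivation:
Step 1: flows [0->2,1->2] -> levels [2 7 4]
Step 2: flows [2->0,1->2] -> levels [3 6 4]
Step 3: flows [2->0,1->2] -> levels [4 5 4]
Step 4: flows [0=2,1->2] -> levels [4 4 5]
Step 5: flows [2->0,2->1] -> levels [5 5 3]
Step 6: flows [0->2,1->2] -> levels [4 4 5]
  -> period-2 cycle: step 6 state = step 4 state; never stabilizes
  -> state at step 30: (30-4) mod 2 = 0, same as step 4 -> [4 4 5]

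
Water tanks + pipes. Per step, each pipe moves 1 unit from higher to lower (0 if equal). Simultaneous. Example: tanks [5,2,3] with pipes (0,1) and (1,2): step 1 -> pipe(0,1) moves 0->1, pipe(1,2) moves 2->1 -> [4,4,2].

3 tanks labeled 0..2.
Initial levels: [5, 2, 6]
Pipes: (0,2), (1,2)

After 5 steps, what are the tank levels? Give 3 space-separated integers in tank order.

Step 1: flows [2->0,2->1] -> levels [6 3 4]
Step 2: flows [0->2,2->1] -> levels [5 4 4]
Step 3: flows [0->2,1=2] -> levels [4 4 5]
Step 4: flows [2->0,2->1] -> levels [5 5 3]
Step 5: flows [0->2,1->2] -> levels [4 4 5]

Answer: 4 4 5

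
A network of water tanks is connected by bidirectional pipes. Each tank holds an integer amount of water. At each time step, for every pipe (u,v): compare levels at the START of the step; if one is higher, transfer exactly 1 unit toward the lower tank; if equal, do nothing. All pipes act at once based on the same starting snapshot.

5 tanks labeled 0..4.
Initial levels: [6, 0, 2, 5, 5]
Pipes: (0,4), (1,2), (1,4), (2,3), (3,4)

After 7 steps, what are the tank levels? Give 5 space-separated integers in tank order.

Step 1: flows [0->4,2->1,4->1,3->2,3=4] -> levels [5 2 2 4 5]
Step 2: flows [0=4,1=2,4->1,3->2,4->3] -> levels [5 3 3 4 3]
Step 3: flows [0->4,1=2,1=4,3->2,3->4] -> levels [4 3 4 2 5]
Step 4: flows [4->0,2->1,4->1,2->3,4->3] -> levels [5 5 2 4 2]
Step 5: flows [0->4,1->2,1->4,3->2,3->4] -> levels [4 3 4 2 5]
  -> period-2 cycle: step 5 state = step 3 state
  -> state at step 7: (7-3) mod 2 = 0, same as step 3 -> [4 3 4 2 5]

Answer: 4 3 4 2 5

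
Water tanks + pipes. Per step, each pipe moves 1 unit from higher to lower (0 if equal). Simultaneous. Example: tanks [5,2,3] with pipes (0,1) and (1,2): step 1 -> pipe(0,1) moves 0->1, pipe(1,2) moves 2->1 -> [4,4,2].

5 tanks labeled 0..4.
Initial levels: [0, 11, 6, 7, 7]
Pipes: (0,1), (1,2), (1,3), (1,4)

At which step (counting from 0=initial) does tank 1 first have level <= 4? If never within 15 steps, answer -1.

Step 1: flows [1->0,1->2,1->3,1->4] -> levels [1 7 7 8 8]
Step 2: flows [1->0,1=2,3->1,4->1] -> levels [2 8 7 7 7]
Step 3: flows [1->0,1->2,1->3,1->4] -> levels [3 4 8 8 8]
Tank 1 first reaches <=4 at step 3

Answer: 3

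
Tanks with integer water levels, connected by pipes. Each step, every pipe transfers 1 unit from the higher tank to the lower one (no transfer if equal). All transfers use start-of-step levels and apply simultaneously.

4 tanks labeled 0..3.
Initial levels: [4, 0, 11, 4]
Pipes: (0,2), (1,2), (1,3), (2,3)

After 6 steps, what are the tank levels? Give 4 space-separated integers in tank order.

Step 1: flows [2->0,2->1,3->1,2->3] -> levels [5 2 8 4]
Step 2: flows [2->0,2->1,3->1,2->3] -> levels [6 4 5 4]
Step 3: flows [0->2,2->1,1=3,2->3] -> levels [5 5 4 5]
Step 4: flows [0->2,1->2,1=3,3->2] -> levels [4 4 7 4]
Step 5: flows [2->0,2->1,1=3,2->3] -> levels [5 5 4 5]
  -> period-2 cycle: step 5 state = step 3 state
  -> state at step 6: (6-3) mod 2 = 1, same as step 4 -> [4 4 7 4]

Answer: 4 4 7 4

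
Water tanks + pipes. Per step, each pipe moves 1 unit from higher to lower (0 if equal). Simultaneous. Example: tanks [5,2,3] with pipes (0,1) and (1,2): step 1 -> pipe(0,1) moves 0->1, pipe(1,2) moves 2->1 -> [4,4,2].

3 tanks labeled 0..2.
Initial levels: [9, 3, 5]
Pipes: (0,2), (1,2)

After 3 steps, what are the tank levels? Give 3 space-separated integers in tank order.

Step 1: flows [0->2,2->1] -> levels [8 4 5]
Step 2: flows [0->2,2->1] -> levels [7 5 5]
Step 3: flows [0->2,1=2] -> levels [6 5 6]

Answer: 6 5 6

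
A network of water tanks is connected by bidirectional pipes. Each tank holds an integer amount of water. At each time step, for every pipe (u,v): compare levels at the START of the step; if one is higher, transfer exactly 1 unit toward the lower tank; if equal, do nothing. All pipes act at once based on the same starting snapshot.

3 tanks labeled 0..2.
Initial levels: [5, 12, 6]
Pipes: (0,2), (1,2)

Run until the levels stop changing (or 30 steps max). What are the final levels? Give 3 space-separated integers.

Step 1: flows [2->0,1->2] -> levels [6 11 6]
Step 2: flows [0=2,1->2] -> levels [6 10 7]
Step 3: flows [2->0,1->2] -> levels [7 9 7]
Step 4: flows [0=2,1->2] -> levels [7 8 8]
Step 5: flows [2->0,1=2] -> levels [8 8 7]
Step 6: flows [0->2,1->2] -> levels [7 7 9]
Step 7: flows [2->0,2->1] -> levels [8 8 7]
  -> period-2 cycle: step 7 state = step 5 state; never stabilizes
  -> state at step 30: (30-5) mod 2 = 1, same as step 6 -> [7 7 9]

Answer: 7 7 9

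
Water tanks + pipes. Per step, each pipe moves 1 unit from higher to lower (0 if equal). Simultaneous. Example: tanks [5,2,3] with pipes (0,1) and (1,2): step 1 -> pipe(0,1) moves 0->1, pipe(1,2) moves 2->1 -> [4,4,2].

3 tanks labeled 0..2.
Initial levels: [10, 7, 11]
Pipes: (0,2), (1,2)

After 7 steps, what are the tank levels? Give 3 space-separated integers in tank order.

Step 1: flows [2->0,2->1] -> levels [11 8 9]
Step 2: flows [0->2,2->1] -> levels [10 9 9]
Step 3: flows [0->2,1=2] -> levels [9 9 10]
Step 4: flows [2->0,2->1] -> levels [10 10 8]
Step 5: flows [0->2,1->2] -> levels [9 9 10]
  -> period-2 cycle: step 5 state = step 3 state
  -> state at step 7: (7-3) mod 2 = 0, same as step 3 -> [9 9 10]

Answer: 9 9 10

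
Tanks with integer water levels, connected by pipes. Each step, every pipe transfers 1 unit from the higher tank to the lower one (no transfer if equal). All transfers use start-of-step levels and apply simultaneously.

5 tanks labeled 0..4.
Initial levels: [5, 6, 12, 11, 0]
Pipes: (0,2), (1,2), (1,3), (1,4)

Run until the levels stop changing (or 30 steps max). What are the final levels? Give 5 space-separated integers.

Answer: 7 5 8 7 7

Derivation:
Step 1: flows [2->0,2->1,3->1,1->4] -> levels [6 7 10 10 1]
Step 2: flows [2->0,2->1,3->1,1->4] -> levels [7 8 8 9 2]
Step 3: flows [2->0,1=2,3->1,1->4] -> levels [8 8 7 8 3]
Step 4: flows [0->2,1->2,1=3,1->4] -> levels [7 6 9 8 4]
Step 5: flows [2->0,2->1,3->1,1->4] -> levels [8 7 7 7 5]
Step 6: flows [0->2,1=2,1=3,1->4] -> levels [7 6 8 7 6]
Step 7: flows [2->0,2->1,3->1,1=4] -> levels [8 8 6 6 6]
Step 8: flows [0->2,1->2,1->3,1->4] -> levels [7 5 8 7 7]
Step 9: flows [2->0,2->1,3->1,4->1] -> levels [8 8 6 6 6]
  -> period-2 cycle: step 9 state = step 7 state; never stabilizes
  -> state at step 30: (30-7) mod 2 = 1, same as step 8 -> [7 5 8 7 7]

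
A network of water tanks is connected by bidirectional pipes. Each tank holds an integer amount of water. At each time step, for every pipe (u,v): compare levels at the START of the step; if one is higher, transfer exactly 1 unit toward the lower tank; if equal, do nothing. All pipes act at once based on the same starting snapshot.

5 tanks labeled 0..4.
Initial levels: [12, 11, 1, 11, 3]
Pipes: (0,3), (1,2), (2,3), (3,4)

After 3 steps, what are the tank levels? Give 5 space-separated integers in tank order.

Answer: 9 8 7 8 6

Derivation:
Step 1: flows [0->3,1->2,3->2,3->4] -> levels [11 10 3 10 4]
Step 2: flows [0->3,1->2,3->2,3->4] -> levels [10 9 5 9 5]
Step 3: flows [0->3,1->2,3->2,3->4] -> levels [9 8 7 8 6]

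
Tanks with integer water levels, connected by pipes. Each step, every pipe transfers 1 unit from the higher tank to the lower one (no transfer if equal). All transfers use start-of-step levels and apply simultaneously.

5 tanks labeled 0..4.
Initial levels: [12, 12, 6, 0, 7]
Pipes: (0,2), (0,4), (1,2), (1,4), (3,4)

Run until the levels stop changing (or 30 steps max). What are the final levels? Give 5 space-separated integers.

Answer: 9 9 6 8 5

Derivation:
Step 1: flows [0->2,0->4,1->2,1->4,4->3] -> levels [10 10 8 1 8]
Step 2: flows [0->2,0->4,1->2,1->4,4->3] -> levels [8 8 10 2 9]
Step 3: flows [2->0,4->0,2->1,4->1,4->3] -> levels [10 10 8 3 6]
Step 4: flows [0->2,0->4,1->2,1->4,4->3] -> levels [8 8 10 4 7]
Step 5: flows [2->0,0->4,2->1,1->4,4->3] -> levels [8 8 8 5 8]
Step 6: flows [0=2,0=4,1=2,1=4,4->3] -> levels [8 8 8 6 7]
Step 7: flows [0=2,0->4,1=2,1->4,4->3] -> levels [7 7 8 7 8]
Step 8: flows [2->0,4->0,2->1,4->1,4->3] -> levels [9 9 6 8 5]
Step 9: flows [0->2,0->4,1->2,1->4,3->4] -> levels [7 7 8 7 8]
  -> period-2 cycle: step 9 state = step 7 state; never stabilizes
  -> state at step 30: (30-7) mod 2 = 1, same as step 8 -> [9 9 6 8 5]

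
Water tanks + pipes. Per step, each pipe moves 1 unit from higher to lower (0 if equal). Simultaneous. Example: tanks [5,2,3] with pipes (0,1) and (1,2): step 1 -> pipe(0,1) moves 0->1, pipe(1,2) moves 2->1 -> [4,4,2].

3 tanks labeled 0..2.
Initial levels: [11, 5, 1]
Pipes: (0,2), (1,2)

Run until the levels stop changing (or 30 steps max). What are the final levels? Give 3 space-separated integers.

Answer: 6 6 5

Derivation:
Step 1: flows [0->2,1->2] -> levels [10 4 3]
Step 2: flows [0->2,1->2] -> levels [9 3 5]
Step 3: flows [0->2,2->1] -> levels [8 4 5]
Step 4: flows [0->2,2->1] -> levels [7 5 5]
Step 5: flows [0->2,1=2] -> levels [6 5 6]
Step 6: flows [0=2,2->1] -> levels [6 6 5]
Step 7: flows [0->2,1->2] -> levels [5 5 7]
Step 8: flows [2->0,2->1] -> levels [6 6 5]
  -> period-2 cycle: step 8 state = step 6 state; never stabilizes
  -> state at step 30: (30-6) mod 2 = 0, same as step 6 -> [6 6 5]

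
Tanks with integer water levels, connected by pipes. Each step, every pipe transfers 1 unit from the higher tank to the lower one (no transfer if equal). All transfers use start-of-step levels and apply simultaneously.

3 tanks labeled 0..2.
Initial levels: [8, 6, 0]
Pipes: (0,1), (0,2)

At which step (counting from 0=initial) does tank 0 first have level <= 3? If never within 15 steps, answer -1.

Answer: -1

Derivation:
Step 1: flows [0->1,0->2] -> levels [6 7 1]
Step 2: flows [1->0,0->2] -> levels [6 6 2]
Step 3: flows [0=1,0->2] -> levels [5 6 3]
Step 4: flows [1->0,0->2] -> levels [5 5 4]
Step 5: flows [0=1,0->2] -> levels [4 5 5]
Step 6: flows [1->0,2->0] -> levels [6 4 4]
Step 7: flows [0->1,0->2] -> levels [4 5 5]
  -> period-2 cycle (repeats step 5); tank 0 never drops to <=3
Tank 0 never reaches <=3 within 15 steps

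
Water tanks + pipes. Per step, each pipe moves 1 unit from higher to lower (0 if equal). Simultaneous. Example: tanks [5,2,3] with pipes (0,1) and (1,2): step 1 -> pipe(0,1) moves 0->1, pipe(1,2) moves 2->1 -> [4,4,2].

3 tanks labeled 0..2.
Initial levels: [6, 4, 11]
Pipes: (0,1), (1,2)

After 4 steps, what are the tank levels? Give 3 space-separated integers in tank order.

Step 1: flows [0->1,2->1] -> levels [5 6 10]
Step 2: flows [1->0,2->1] -> levels [6 6 9]
Step 3: flows [0=1,2->1] -> levels [6 7 8]
Step 4: flows [1->0,2->1] -> levels [7 7 7]

Answer: 7 7 7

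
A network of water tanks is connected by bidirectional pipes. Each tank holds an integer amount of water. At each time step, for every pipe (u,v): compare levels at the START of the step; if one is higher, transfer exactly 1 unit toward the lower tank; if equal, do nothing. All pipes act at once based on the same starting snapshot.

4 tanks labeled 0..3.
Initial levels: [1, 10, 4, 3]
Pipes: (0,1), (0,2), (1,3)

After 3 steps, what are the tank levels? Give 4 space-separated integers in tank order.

Answer: 4 4 4 6

Derivation:
Step 1: flows [1->0,2->0,1->3] -> levels [3 8 3 4]
Step 2: flows [1->0,0=2,1->3] -> levels [4 6 3 5]
Step 3: flows [1->0,0->2,1->3] -> levels [4 4 4 6]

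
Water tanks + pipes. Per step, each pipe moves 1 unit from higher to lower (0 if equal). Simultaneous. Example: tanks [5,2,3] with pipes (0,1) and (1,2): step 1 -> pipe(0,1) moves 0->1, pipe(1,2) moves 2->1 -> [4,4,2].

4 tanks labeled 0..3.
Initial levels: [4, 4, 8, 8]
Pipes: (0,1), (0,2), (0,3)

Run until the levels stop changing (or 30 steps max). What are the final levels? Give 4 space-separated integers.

Step 1: flows [0=1,2->0,3->0] -> levels [6 4 7 7]
Step 2: flows [0->1,2->0,3->0] -> levels [7 5 6 6]
Step 3: flows [0->1,0->2,0->3] -> levels [4 6 7 7]
Step 4: flows [1->0,2->0,3->0] -> levels [7 5 6 6]
  -> period-2 cycle: step 4 state = step 2 state; never stabilizes
  -> state at step 30: (30-2) mod 2 = 0, same as step 2 -> [7 5 6 6]

Answer: 7 5 6 6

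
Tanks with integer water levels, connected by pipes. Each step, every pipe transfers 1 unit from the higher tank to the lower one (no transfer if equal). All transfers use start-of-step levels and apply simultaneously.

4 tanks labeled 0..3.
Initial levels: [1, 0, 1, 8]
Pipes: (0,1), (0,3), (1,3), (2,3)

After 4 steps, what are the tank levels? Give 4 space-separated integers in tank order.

Step 1: flows [0->1,3->0,3->1,3->2] -> levels [1 2 2 5]
Step 2: flows [1->0,3->0,3->1,3->2] -> levels [3 2 3 2]
Step 3: flows [0->1,0->3,1=3,2->3] -> levels [1 3 2 4]
Step 4: flows [1->0,3->0,3->1,3->2] -> levels [3 3 3 1]

Answer: 3 3 3 1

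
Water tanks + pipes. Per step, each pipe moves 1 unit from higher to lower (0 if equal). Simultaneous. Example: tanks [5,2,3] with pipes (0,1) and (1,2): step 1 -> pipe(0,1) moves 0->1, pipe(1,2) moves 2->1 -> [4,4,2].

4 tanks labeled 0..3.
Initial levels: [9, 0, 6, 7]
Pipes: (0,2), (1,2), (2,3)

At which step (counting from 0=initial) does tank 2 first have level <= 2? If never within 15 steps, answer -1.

Answer: -1

Derivation:
Step 1: flows [0->2,2->1,3->2] -> levels [8 1 7 6]
Step 2: flows [0->2,2->1,2->3] -> levels [7 2 6 7]
Step 3: flows [0->2,2->1,3->2] -> levels [6 3 7 6]
Step 4: flows [2->0,2->1,2->3] -> levels [7 4 4 7]
Step 5: flows [0->2,1=2,3->2] -> levels [6 4 6 6]
Step 6: flows [0=2,2->1,2=3] -> levels [6 5 5 6]
Step 7: flows [0->2,1=2,3->2] -> levels [5 5 7 5]
Step 8: flows [2->0,2->1,2->3] -> levels [6 6 4 6]
Step 9: flows [0->2,1->2,3->2] -> levels [5 5 7 5]
  -> period-2 cycle (repeats step 7); tank 2 never drops to <=2
Tank 2 never reaches <=2 within 15 steps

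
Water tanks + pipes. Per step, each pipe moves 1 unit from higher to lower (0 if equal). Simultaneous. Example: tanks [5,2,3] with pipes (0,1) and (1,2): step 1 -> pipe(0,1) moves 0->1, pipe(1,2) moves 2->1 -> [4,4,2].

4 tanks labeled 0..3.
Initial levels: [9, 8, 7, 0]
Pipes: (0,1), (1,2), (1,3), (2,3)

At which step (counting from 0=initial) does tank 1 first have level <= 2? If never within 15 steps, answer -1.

Step 1: flows [0->1,1->2,1->3,2->3] -> levels [8 7 7 2]
Step 2: flows [0->1,1=2,1->3,2->3] -> levels [7 7 6 4]
Step 3: flows [0=1,1->2,1->3,2->3] -> levels [7 5 6 6]
Step 4: flows [0->1,2->1,3->1,2=3] -> levels [6 8 5 5]
Step 5: flows [1->0,1->2,1->3,2=3] -> levels [7 5 6 6]
  -> period-2 cycle (repeats step 3); tank 1 never drops to <=2
Tank 1 never reaches <=2 within 15 steps

Answer: -1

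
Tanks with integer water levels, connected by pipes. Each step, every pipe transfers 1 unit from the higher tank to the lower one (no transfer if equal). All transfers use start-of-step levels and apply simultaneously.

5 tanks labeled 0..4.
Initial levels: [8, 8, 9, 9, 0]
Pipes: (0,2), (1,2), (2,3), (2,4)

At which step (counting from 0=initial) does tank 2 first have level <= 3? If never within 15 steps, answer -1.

Answer: -1

Derivation:
Step 1: flows [2->0,2->1,2=3,2->4] -> levels [9 9 6 9 1]
Step 2: flows [0->2,1->2,3->2,2->4] -> levels [8 8 8 8 2]
Step 3: flows [0=2,1=2,2=3,2->4] -> levels [8 8 7 8 3]
Step 4: flows [0->2,1->2,3->2,2->4] -> levels [7 7 9 7 4]
Step 5: flows [2->0,2->1,2->3,2->4] -> levels [8 8 5 8 5]
Step 6: flows [0->2,1->2,3->2,2=4] -> levels [7 7 8 7 5]
Step 7: flows [2->0,2->1,2->3,2->4] -> levels [8 8 4 8 6]
Step 8: flows [0->2,1->2,3->2,4->2] -> levels [7 7 8 7 5]
  -> period-2 cycle (repeats step 6); tank 2 never drops to <=3
Tank 2 never reaches <=3 within 15 steps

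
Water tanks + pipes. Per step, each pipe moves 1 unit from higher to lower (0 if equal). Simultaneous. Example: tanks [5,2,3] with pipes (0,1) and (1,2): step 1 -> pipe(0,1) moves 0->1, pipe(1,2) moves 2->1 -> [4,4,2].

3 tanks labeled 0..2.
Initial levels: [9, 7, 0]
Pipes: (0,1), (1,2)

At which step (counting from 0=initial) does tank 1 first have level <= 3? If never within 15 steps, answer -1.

Answer: -1

Derivation:
Step 1: flows [0->1,1->2] -> levels [8 7 1]
Step 2: flows [0->1,1->2] -> levels [7 7 2]
Step 3: flows [0=1,1->2] -> levels [7 6 3]
Step 4: flows [0->1,1->2] -> levels [6 6 4]
Step 5: flows [0=1,1->2] -> levels [6 5 5]
Step 6: flows [0->1,1=2] -> levels [5 6 5]
Step 7: flows [1->0,1->2] -> levels [6 4 6]
Step 8: flows [0->1,2->1] -> levels [5 6 5]
  -> period-2 cycle (repeats step 6); tank 1 never drops to <=3
Tank 1 never reaches <=3 within 15 steps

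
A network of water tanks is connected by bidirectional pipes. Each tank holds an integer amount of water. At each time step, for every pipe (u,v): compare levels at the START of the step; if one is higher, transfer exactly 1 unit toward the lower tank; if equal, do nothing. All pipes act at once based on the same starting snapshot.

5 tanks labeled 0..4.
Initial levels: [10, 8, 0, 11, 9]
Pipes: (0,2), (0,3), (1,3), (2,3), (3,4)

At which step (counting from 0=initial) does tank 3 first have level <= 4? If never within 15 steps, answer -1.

Step 1: flows [0->2,3->0,3->1,3->2,3->4] -> levels [10 9 2 7 10]
Step 2: flows [0->2,0->3,1->3,3->2,4->3] -> levels [8 8 4 9 9]
Step 3: flows [0->2,3->0,3->1,3->2,3=4] -> levels [8 9 6 6 9]
Step 4: flows [0->2,0->3,1->3,2=3,4->3] -> levels [6 8 7 9 8]
Step 5: flows [2->0,3->0,3->1,3->2,3->4] -> levels [8 9 7 5 9]
Step 6: flows [0->2,0->3,1->3,2->3,4->3] -> levels [6 8 7 9 8]
  -> period-2 cycle (repeats step 4); tank 3 never drops to <=4
Tank 3 never reaches <=4 within 15 steps

Answer: -1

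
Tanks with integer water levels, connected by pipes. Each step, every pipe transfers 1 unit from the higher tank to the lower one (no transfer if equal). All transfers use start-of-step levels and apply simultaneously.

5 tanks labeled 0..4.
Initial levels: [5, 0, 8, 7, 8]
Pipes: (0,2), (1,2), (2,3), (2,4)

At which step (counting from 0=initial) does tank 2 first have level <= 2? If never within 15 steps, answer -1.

Step 1: flows [2->0,2->1,2->3,2=4] -> levels [6 1 5 8 8]
Step 2: flows [0->2,2->1,3->2,4->2] -> levels [5 2 7 7 7]
Step 3: flows [2->0,2->1,2=3,2=4] -> levels [6 3 5 7 7]
Step 4: flows [0->2,2->1,3->2,4->2] -> levels [5 4 7 6 6]
Step 5: flows [2->0,2->1,2->3,2->4] -> levels [6 5 3 7 7]
Step 6: flows [0->2,1->2,3->2,4->2] -> levels [5 4 7 6 6]
  -> period-2 cycle (repeats step 4); tank 2 never drops to <=2
Tank 2 never reaches <=2 within 15 steps

Answer: -1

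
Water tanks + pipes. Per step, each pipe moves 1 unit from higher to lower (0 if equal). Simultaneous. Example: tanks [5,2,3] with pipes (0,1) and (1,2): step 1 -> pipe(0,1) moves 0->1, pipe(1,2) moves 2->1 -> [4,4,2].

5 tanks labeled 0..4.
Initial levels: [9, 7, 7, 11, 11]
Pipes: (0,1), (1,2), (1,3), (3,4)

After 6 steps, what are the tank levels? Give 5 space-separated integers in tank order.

Step 1: flows [0->1,1=2,3->1,3=4] -> levels [8 9 7 10 11]
Step 2: flows [1->0,1->2,3->1,4->3] -> levels [9 8 8 10 10]
Step 3: flows [0->1,1=2,3->1,3=4] -> levels [8 10 8 9 10]
Step 4: flows [1->0,1->2,1->3,4->3] -> levels [9 7 9 11 9]
Step 5: flows [0->1,2->1,3->1,3->4] -> levels [8 10 8 9 10]
  -> period-2 cycle: step 5 state = step 3 state
  -> state at step 6: (6-3) mod 2 = 1, same as step 4 -> [9 7 9 11 9]

Answer: 9 7 9 11 9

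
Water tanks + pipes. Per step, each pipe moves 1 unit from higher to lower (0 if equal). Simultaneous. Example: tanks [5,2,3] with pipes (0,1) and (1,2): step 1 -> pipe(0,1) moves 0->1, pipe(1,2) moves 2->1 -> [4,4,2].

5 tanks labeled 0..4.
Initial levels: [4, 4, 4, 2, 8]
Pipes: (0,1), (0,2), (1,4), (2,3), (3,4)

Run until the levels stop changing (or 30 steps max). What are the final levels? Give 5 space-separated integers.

Step 1: flows [0=1,0=2,4->1,2->3,4->3] -> levels [4 5 3 4 6]
Step 2: flows [1->0,0->2,4->1,3->2,4->3] -> levels [4 5 5 4 4]
Step 3: flows [1->0,2->0,1->4,2->3,3=4] -> levels [6 3 3 5 5]
Step 4: flows [0->1,0->2,4->1,3->2,3=4] -> levels [4 5 5 4 4]
  -> period-2 cycle: step 4 state = step 2 state; never stabilizes
  -> state at step 30: (30-2) mod 2 = 0, same as step 2 -> [4 5 5 4 4]

Answer: 4 5 5 4 4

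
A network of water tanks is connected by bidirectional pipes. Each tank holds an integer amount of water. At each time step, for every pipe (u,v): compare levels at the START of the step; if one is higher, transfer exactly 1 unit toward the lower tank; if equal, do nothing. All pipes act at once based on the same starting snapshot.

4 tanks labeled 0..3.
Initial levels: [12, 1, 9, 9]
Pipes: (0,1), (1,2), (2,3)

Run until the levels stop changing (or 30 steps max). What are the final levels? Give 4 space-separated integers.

Answer: 8 7 9 7

Derivation:
Step 1: flows [0->1,2->1,2=3] -> levels [11 3 8 9]
Step 2: flows [0->1,2->1,3->2] -> levels [10 5 8 8]
Step 3: flows [0->1,2->1,2=3] -> levels [9 7 7 8]
Step 4: flows [0->1,1=2,3->2] -> levels [8 8 8 7]
Step 5: flows [0=1,1=2,2->3] -> levels [8 8 7 8]
Step 6: flows [0=1,1->2,3->2] -> levels [8 7 9 7]
Step 7: flows [0->1,2->1,2->3] -> levels [7 9 7 8]
Step 8: flows [1->0,1->2,3->2] -> levels [8 7 9 7]
  -> period-2 cycle: step 8 state = step 6 state; never stabilizes
  -> state at step 30: (30-6) mod 2 = 0, same as step 6 -> [8 7 9 7]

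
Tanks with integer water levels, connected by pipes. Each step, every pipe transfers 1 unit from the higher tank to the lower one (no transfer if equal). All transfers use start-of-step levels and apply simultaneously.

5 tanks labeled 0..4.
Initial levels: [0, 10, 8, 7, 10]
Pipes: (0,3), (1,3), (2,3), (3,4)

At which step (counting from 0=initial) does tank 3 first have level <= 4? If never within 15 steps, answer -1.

Step 1: flows [3->0,1->3,2->3,4->3] -> levels [1 9 7 9 9]
Step 2: flows [3->0,1=3,3->2,3=4] -> levels [2 9 8 7 9]
Step 3: flows [3->0,1->3,2->3,4->3] -> levels [3 8 7 9 8]
Step 4: flows [3->0,3->1,3->2,3->4] -> levels [4 9 8 5 9]
Step 5: flows [3->0,1->3,2->3,4->3] -> levels [5 8 7 7 8]
Step 6: flows [3->0,1->3,2=3,4->3] -> levels [6 7 7 8 7]
Step 7: flows [3->0,3->1,3->2,3->4] -> levels [7 8 8 4 8]
Tank 3 first reaches <=4 at step 7

Answer: 7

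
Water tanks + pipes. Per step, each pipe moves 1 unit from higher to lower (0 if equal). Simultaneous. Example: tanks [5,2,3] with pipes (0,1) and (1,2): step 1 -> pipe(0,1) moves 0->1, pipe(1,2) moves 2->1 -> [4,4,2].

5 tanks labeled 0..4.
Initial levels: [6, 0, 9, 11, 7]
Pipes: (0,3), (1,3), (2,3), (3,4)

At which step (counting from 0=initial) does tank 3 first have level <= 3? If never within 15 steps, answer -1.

Answer: -1

Derivation:
Step 1: flows [3->0,3->1,3->2,3->4] -> levels [7 1 10 7 8]
Step 2: flows [0=3,3->1,2->3,4->3] -> levels [7 2 9 8 7]
Step 3: flows [3->0,3->1,2->3,3->4] -> levels [8 3 8 6 8]
Step 4: flows [0->3,3->1,2->3,4->3] -> levels [7 4 7 8 7]
Step 5: flows [3->0,3->1,3->2,3->4] -> levels [8 5 8 4 8]
Step 6: flows [0->3,1->3,2->3,4->3] -> levels [7 4 7 8 7]
  -> period-2 cycle (repeats step 4); tank 3 never drops to <=3
Tank 3 never reaches <=3 within 15 steps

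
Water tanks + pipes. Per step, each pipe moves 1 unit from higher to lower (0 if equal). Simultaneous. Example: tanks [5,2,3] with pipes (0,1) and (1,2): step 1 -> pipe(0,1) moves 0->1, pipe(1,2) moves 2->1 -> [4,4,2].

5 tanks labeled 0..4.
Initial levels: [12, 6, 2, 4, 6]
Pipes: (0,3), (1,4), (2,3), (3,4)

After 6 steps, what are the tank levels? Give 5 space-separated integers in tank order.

Step 1: flows [0->3,1=4,3->2,4->3] -> levels [11 6 3 5 5]
Step 2: flows [0->3,1->4,3->2,3=4] -> levels [10 5 4 5 6]
Step 3: flows [0->3,4->1,3->2,4->3] -> levels [9 6 5 6 4]
Step 4: flows [0->3,1->4,3->2,3->4] -> levels [8 5 6 5 6]
Step 5: flows [0->3,4->1,2->3,4->3] -> levels [7 6 5 8 4]
Step 6: flows [3->0,1->4,3->2,3->4] -> levels [8 5 6 5 6]

Answer: 8 5 6 5 6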